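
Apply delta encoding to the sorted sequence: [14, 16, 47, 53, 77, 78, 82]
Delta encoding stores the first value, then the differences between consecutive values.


First value: 14
Deltas:
  16 - 14 = 2
  47 - 16 = 31
  53 - 47 = 6
  77 - 53 = 24
  78 - 77 = 1
  82 - 78 = 4


Delta encoded: [14, 2, 31, 6, 24, 1, 4]


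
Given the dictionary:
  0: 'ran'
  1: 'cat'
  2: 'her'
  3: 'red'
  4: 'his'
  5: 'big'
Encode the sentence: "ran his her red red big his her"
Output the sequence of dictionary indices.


Look up each word in the dictionary:
  'ran' -> 0
  'his' -> 4
  'her' -> 2
  'red' -> 3
  'red' -> 3
  'big' -> 5
  'his' -> 4
  'her' -> 2

Encoded: [0, 4, 2, 3, 3, 5, 4, 2]


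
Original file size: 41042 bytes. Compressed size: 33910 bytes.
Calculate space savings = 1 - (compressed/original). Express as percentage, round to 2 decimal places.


ratio = compressed/original = 33910/41042 = 0.826227
savings = 1 - ratio = 1 - 0.826227 = 0.173773
as a percentage: 0.173773 * 100 = 17.38%

Space savings = 1 - 33910/41042 = 17.38%


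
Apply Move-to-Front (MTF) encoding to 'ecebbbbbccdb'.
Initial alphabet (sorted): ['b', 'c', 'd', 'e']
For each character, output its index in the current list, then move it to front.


MTF encoding:
'e': index 3 in ['b', 'c', 'd', 'e'] -> ['e', 'b', 'c', 'd']
'c': index 2 in ['e', 'b', 'c', 'd'] -> ['c', 'e', 'b', 'd']
'e': index 1 in ['c', 'e', 'b', 'd'] -> ['e', 'c', 'b', 'd']
'b': index 2 in ['e', 'c', 'b', 'd'] -> ['b', 'e', 'c', 'd']
'b': index 0 in ['b', 'e', 'c', 'd'] -> ['b', 'e', 'c', 'd']
'b': index 0 in ['b', 'e', 'c', 'd'] -> ['b', 'e', 'c', 'd']
'b': index 0 in ['b', 'e', 'c', 'd'] -> ['b', 'e', 'c', 'd']
'b': index 0 in ['b', 'e', 'c', 'd'] -> ['b', 'e', 'c', 'd']
'c': index 2 in ['b', 'e', 'c', 'd'] -> ['c', 'b', 'e', 'd']
'c': index 0 in ['c', 'b', 'e', 'd'] -> ['c', 'b', 'e', 'd']
'd': index 3 in ['c', 'b', 'e', 'd'] -> ['d', 'c', 'b', 'e']
'b': index 2 in ['d', 'c', 'b', 'e'] -> ['b', 'd', 'c', 'e']


Output: [3, 2, 1, 2, 0, 0, 0, 0, 2, 0, 3, 2]


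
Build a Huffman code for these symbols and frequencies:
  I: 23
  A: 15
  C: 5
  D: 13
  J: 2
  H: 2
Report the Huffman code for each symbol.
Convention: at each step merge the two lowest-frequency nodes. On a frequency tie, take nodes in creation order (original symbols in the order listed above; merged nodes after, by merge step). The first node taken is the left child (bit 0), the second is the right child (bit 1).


Huffman tree construction:
Step 1: Merge J(2) + H(2) = 4
Step 2: Merge (J+H)(4) + C(5) = 9
Step 3: Merge ((J+H)+C)(9) + D(13) = 22
Step 4: Merge A(15) + (((J+H)+C)+D)(22) = 37
Step 5: Merge I(23) + (A+(((J+H)+C)+D))(37) = 60
Read each symbol's code off the tree from the root (left child = 0, right child = 1).

Codes:
  I: 0 (length 1)
  A: 10 (length 2)
  C: 1101 (length 4)
  D: 111 (length 3)
  J: 11000 (length 5)
  H: 11001 (length 5)
Average code length: 132/60 = 2.2000 bits/symbol


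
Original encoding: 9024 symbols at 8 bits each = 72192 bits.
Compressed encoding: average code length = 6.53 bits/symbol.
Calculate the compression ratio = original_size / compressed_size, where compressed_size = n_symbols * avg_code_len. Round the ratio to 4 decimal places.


original_size = n_symbols * orig_bits = 9024 * 8 = 72192 bits
compressed_size = n_symbols * avg_code_len = 9024 * 6.53 = 58926.72 bits
ratio = original_size / compressed_size = 72192 / 58926.72 = 1.2251

Compression ratio = 1.2251


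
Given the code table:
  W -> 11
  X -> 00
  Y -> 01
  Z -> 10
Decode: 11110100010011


Decoding:
11 -> W
11 -> W
01 -> Y
00 -> X
01 -> Y
00 -> X
11 -> W


Result: WWYXYXW


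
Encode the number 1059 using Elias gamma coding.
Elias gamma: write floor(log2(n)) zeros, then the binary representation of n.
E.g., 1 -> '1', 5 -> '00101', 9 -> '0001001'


num_bits = floor(log2(1059)) + 1 = 11
leading_zeros = num_bits - 1 = 10
binary(1059) = 10000100011

Elias gamma(1059) = '0000000000' + '10000100011' = 000000000010000100011 (21 bits)


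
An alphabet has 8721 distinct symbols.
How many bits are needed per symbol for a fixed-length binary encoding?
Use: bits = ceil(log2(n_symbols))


log2(8721) = 13.0903
Bracket: 2^13 = 8192 < 8721 <= 2^14 = 16384
So ceil(log2(8721)) = 14

bits = ceil(log2(8721)) = ceil(13.0903) = 14 bits


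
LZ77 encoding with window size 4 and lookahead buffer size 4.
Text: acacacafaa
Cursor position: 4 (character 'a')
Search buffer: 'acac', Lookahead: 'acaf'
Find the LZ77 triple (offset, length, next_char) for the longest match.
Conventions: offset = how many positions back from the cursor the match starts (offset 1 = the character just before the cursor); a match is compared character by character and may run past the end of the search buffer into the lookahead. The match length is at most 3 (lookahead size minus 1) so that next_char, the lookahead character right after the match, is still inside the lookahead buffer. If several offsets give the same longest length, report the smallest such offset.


Try each offset into the search buffer:
  offset=1 (pos 3, char 'c'): match length 0
  offset=2 (pos 2, char 'a'): match length 3
  offset=3 (pos 1, char 'c'): match length 0
  offset=4 (pos 0, char 'a'): match length 3
Longest match has length 3, found at offsets 2, 4; take the smallest, offset 2.
next_char = character at position 4 + 3 = 7 -> 'f'

Best match: offset=2, length=3 (matching 'aca' starting at position 2)
LZ77 triple: (2, 3, 'f')


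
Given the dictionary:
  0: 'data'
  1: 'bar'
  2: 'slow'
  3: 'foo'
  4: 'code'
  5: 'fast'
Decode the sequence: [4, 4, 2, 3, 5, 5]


Look up each index in the dictionary:
  4 -> 'code'
  4 -> 'code'
  2 -> 'slow'
  3 -> 'foo'
  5 -> 'fast'
  5 -> 'fast'

Decoded: "code code slow foo fast fast"


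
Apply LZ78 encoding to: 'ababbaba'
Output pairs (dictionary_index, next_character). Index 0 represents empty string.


LZ78 encoding steps:
Dictionary: {0: ''}
Step 1: w='' (idx 0), next='a' -> output (0, 'a'), add 'a' as idx 1
Step 2: w='' (idx 0), next='b' -> output (0, 'b'), add 'b' as idx 2
Step 3: w='a' (idx 1), next='b' -> output (1, 'b'), add 'ab' as idx 3
Step 4: w='b' (idx 2), next='a' -> output (2, 'a'), add 'ba' as idx 4
Step 5: w='ba' (idx 4), end of input -> output (4, '')


Encoded: [(0, 'a'), (0, 'b'), (1, 'b'), (2, 'a'), (4, '')]


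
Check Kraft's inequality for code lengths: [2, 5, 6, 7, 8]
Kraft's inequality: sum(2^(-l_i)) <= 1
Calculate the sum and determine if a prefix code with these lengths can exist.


Sum = 2^(-2) + 2^(-5) + 2^(-6) + 2^(-7) + 2^(-8)
    = 0.25 + 0.03125 + 0.015625 + 0.0078125 + 0.00390625
    = 79/256 = 0.30859375
Since 0.30859375 <= 1, Kraft's inequality IS satisfied.
A prefix code with these lengths CAN exist.

Kraft sum = 0.30859375. Satisfied.


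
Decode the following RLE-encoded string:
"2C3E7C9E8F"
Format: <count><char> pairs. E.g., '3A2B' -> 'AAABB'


Expanding each <count><char> pair:
  2C -> 'CC'
  3E -> 'EEE'
  7C -> 'CCCCCCC'
  9E -> 'EEEEEEEEE'
  8F -> 'FFFFFFFF'

Decoded = CCEEECCCCCCCEEEEEEEEEFFFFFFFF


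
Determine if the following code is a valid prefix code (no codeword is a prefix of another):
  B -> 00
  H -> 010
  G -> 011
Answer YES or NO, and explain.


Checking each pair (does one codeword prefix another?):
  B='00' vs H='010': no prefix
  B='00' vs G='011': no prefix
  H='010' vs B='00': no prefix
  H='010' vs G='011': no prefix
  G='011' vs B='00': no prefix
  G='011' vs H='010': no prefix
No violation found over all pairs.

YES -- this is a valid prefix code. No codeword is a prefix of any other codeword.


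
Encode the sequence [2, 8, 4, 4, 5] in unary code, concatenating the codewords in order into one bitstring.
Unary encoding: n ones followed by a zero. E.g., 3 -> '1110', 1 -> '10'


Encode each number as n ones followed by a terminating 0:
  2 -> 110 (3 bits)
  8 -> 111111110 (9 bits)
  4 -> 11110 (5 bits)
  4 -> 11110 (5 bits)
  5 -> 111110 (6 bits)
Total length = 3 + 9 + 5 + 5 + 6 = 28 bits.

Unary([2, 8, 4, 4, 5]) = 1101111111101111011110111110 (28 bits)


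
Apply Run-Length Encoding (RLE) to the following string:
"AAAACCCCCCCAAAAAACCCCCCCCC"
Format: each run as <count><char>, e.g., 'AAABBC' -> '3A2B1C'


Scanning runs left to right:
  i=0: run of 'A' x 4 -> '4A'
  i=4: run of 'C' x 7 -> '7C'
  i=11: run of 'A' x 6 -> '6A'
  i=17: run of 'C' x 9 -> '9C'

RLE = 4A7C6A9C


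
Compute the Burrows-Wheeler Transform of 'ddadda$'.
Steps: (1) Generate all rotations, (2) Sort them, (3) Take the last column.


Rotations (sorted):
  0: $ddadda -> last char: a
  1: a$ddadd -> last char: d
  2: adda$dd -> last char: d
  3: da$ddad -> last char: d
  4: dadda$d -> last char: d
  5: dda$dda -> last char: a
  6: ddadda$ -> last char: $


BWT = adddda$


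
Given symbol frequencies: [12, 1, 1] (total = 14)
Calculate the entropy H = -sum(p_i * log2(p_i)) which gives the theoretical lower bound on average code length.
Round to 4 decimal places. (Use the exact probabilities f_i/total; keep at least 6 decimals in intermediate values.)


Per-symbol terms -p_i * log2(p_i) with p_i = f_i/14:
  p = 12/14 = 0.857143: log2(p) = -0.222392, -p*log2(p) = 0.190622
  p = 1/14 = 0.071429: log2(p) = -3.807355, -p*log2(p) = 0.271954
  p = 1/14 = 0.071429: log2(p) = -3.807355, -p*log2(p) = 0.271954
H = 0.190622 + 0.271954 + 0.271954 = 0.734530

H = 0.7345 bits/symbol


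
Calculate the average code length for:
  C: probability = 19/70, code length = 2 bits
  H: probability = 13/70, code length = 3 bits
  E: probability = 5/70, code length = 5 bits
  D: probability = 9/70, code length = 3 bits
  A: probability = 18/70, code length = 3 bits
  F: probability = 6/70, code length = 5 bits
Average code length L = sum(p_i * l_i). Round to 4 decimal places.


Weighted contributions p_i * l_i:
  C: (19/70) * 2 = 38/70
  H: (13/70) * 3 = 39/70
  E: (5/70) * 5 = 25/70
  D: (9/70) * 3 = 27/70
  A: (18/70) * 3 = 54/70
  F: (6/70) * 5 = 30/70
Sum = (38 + 39 + 25 + 27 + 54 + 30)/70 = 213/70

L = 213/70 = 3.0429 bits/symbol


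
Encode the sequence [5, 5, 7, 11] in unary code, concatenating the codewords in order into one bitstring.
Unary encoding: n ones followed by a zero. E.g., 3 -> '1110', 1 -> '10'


Encode each number as n ones followed by a terminating 0:
  5 -> 111110 (6 bits)
  5 -> 111110 (6 bits)
  7 -> 11111110 (8 bits)
  11 -> 111111111110 (12 bits)
Total length = 6 + 6 + 8 + 12 = 32 bits.

Unary([5, 5, 7, 11]) = 11111011111011111110111111111110 (32 bits)


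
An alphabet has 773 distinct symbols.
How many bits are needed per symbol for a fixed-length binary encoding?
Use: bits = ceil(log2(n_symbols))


log2(773) = 9.5943
Bracket: 2^9 = 512 < 773 <= 2^10 = 1024
So ceil(log2(773)) = 10

bits = ceil(log2(773)) = ceil(9.5943) = 10 bits


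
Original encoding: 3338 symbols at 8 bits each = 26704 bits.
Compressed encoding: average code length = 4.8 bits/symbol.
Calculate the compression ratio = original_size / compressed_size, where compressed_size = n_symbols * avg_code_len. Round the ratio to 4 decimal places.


original_size = n_symbols * orig_bits = 3338 * 8 = 26704 bits
compressed_size = n_symbols * avg_code_len = 3338 * 4.8 = 16022.4 bits
ratio = original_size / compressed_size = 26704 / 16022.4 = 1.6667

Compression ratio = 1.6667


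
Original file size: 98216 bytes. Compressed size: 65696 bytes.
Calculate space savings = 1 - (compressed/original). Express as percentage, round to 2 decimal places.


ratio = compressed/original = 65696/98216 = 0.668893
savings = 1 - ratio = 1 - 0.668893 = 0.331107
as a percentage: 0.331107 * 100 = 33.11%

Space savings = 1 - 65696/98216 = 33.11%


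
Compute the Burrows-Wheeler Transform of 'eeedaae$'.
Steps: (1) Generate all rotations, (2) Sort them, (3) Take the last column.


Rotations (sorted):
  0: $eeedaae -> last char: e
  1: aae$eeed -> last char: d
  2: ae$eeeda -> last char: a
  3: daae$eee -> last char: e
  4: e$eeedaa -> last char: a
  5: edaae$ee -> last char: e
  6: eedaae$e -> last char: e
  7: eeedaae$ -> last char: $


BWT = edaeaee$


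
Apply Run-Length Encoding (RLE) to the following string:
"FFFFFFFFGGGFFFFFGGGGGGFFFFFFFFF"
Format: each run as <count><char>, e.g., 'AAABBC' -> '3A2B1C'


Scanning runs left to right:
  i=0: run of 'F' x 8 -> '8F'
  i=8: run of 'G' x 3 -> '3G'
  i=11: run of 'F' x 5 -> '5F'
  i=16: run of 'G' x 6 -> '6G'
  i=22: run of 'F' x 9 -> '9F'

RLE = 8F3G5F6G9F


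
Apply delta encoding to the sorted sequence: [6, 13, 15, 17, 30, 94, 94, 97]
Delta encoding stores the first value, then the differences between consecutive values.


First value: 6
Deltas:
  13 - 6 = 7
  15 - 13 = 2
  17 - 15 = 2
  30 - 17 = 13
  94 - 30 = 64
  94 - 94 = 0
  97 - 94 = 3


Delta encoded: [6, 7, 2, 2, 13, 64, 0, 3]


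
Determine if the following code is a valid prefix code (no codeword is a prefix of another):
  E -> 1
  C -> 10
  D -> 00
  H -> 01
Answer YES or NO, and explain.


Checking each pair (does one codeword prefix another?):
  E='1' vs C='10': prefix -- VIOLATION

NO -- this is NOT a valid prefix code. E (1) is a prefix of C (10).


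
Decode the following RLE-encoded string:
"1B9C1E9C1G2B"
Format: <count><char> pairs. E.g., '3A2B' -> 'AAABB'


Expanding each <count><char> pair:
  1B -> 'B'
  9C -> 'CCCCCCCCC'
  1E -> 'E'
  9C -> 'CCCCCCCCC'
  1G -> 'G'
  2B -> 'BB'

Decoded = BCCCCCCCCCECCCCCCCCCGBB


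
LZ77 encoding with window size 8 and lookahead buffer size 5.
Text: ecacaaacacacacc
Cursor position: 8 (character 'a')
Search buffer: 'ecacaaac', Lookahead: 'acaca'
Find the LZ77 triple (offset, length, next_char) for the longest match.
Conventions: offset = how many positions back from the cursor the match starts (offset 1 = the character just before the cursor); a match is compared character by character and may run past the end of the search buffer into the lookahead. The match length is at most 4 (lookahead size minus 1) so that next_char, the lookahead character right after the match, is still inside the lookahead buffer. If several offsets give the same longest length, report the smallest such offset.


Try each offset into the search buffer:
  offset=1 (pos 7, char 'c'): match length 0
  offset=2 (pos 6, char 'a'): match length 4
  offset=3 (pos 5, char 'a'): match length 1
  offset=4 (pos 4, char 'a'): match length 1
  offset=5 (pos 3, char 'c'): match length 0
  offset=6 (pos 2, char 'a'): match length 3
  offset=7 (pos 1, char 'c'): match length 0
  offset=8 (pos 0, char 'e'): match length 0
Longest match has length 4 at offset 2.
next_char = character at position 8 + 4 = 12 -> 'a'

Best match: offset=2, length=4 (matching 'acac' starting at position 6)
LZ77 triple: (2, 4, 'a')


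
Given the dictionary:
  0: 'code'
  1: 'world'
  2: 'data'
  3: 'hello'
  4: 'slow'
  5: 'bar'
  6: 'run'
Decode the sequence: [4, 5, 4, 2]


Look up each index in the dictionary:
  4 -> 'slow'
  5 -> 'bar'
  4 -> 'slow'
  2 -> 'data'

Decoded: "slow bar slow data"


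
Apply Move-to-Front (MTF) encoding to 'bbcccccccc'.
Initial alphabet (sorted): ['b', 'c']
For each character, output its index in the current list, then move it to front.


MTF encoding:
'b': index 0 in ['b', 'c'] -> ['b', 'c']
'b': index 0 in ['b', 'c'] -> ['b', 'c']
'c': index 1 in ['b', 'c'] -> ['c', 'b']
'c': index 0 in ['c', 'b'] -> ['c', 'b']
'c': index 0 in ['c', 'b'] -> ['c', 'b']
'c': index 0 in ['c', 'b'] -> ['c', 'b']
'c': index 0 in ['c', 'b'] -> ['c', 'b']
'c': index 0 in ['c', 'b'] -> ['c', 'b']
'c': index 0 in ['c', 'b'] -> ['c', 'b']
'c': index 0 in ['c', 'b'] -> ['c', 'b']


Output: [0, 0, 1, 0, 0, 0, 0, 0, 0, 0]


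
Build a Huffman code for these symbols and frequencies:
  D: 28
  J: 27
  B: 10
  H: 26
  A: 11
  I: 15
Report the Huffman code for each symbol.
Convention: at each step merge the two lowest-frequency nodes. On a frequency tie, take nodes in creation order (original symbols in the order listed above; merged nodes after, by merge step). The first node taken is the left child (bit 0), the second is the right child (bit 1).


Huffman tree construction:
Step 1: Merge B(10) + A(11) = 21
Step 2: Merge I(15) + (B+A)(21) = 36
Step 3: Merge H(26) + J(27) = 53
Step 4: Merge D(28) + (I+(B+A))(36) = 64
Step 5: Merge (H+J)(53) + (D+(I+(B+A)))(64) = 117
Read each symbol's code off the tree from the root (left child = 0, right child = 1).

Codes:
  D: 10 (length 2)
  J: 01 (length 2)
  B: 1110 (length 4)
  H: 00 (length 2)
  A: 1111 (length 4)
  I: 110 (length 3)
Average code length: 291/117 = 2.4872 bits/symbol


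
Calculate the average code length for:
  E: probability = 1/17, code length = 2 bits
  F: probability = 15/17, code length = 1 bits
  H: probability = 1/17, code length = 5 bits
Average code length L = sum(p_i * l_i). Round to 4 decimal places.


Weighted contributions p_i * l_i:
  E: (1/17) * 2 = 2/17
  F: (15/17) * 1 = 15/17
  H: (1/17) * 5 = 5/17
Sum = (2 + 15 + 5)/17 = 22/17

L = 22/17 = 1.2941 bits/symbol


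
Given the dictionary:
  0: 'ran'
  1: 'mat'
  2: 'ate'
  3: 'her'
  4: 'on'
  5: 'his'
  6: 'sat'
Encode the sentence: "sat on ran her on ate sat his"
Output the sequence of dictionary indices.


Look up each word in the dictionary:
  'sat' -> 6
  'on' -> 4
  'ran' -> 0
  'her' -> 3
  'on' -> 4
  'ate' -> 2
  'sat' -> 6
  'his' -> 5

Encoded: [6, 4, 0, 3, 4, 2, 6, 5]


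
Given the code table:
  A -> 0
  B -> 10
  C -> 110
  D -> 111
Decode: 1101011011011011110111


Decoding:
110 -> C
10 -> B
110 -> C
110 -> C
110 -> C
111 -> D
10 -> B
111 -> D


Result: CBCCCDBD


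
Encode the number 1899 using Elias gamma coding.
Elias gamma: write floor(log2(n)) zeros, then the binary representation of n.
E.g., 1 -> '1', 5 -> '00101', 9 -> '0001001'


num_bits = floor(log2(1899)) + 1 = 11
leading_zeros = num_bits - 1 = 10
binary(1899) = 11101101011

Elias gamma(1899) = '0000000000' + '11101101011' = 000000000011101101011 (21 bits)


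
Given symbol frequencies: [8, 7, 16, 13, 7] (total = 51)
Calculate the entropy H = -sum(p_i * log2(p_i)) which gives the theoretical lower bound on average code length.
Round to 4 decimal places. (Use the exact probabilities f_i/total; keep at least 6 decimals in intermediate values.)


Per-symbol terms -p_i * log2(p_i) with p_i = f_i/51:
  p = 8/51 = 0.156863: log2(p) = -2.672425, -p*log2(p) = 0.419204
  p = 7/51 = 0.137255: log2(p) = -2.865070, -p*log2(p) = 0.393245
  p = 16/51 = 0.313725: log2(p) = -1.672425, -p*log2(p) = 0.524682
  p = 13/51 = 0.254902: log2(p) = -1.971986, -p*log2(p) = 0.502663
  p = 7/51 = 0.137255: log2(p) = -2.865070, -p*log2(p) = 0.393245
H = 0.419204 + 0.393245 + 0.524682 + 0.502663 + 0.393245 = 2.233039

H = 2.233 bits/symbol


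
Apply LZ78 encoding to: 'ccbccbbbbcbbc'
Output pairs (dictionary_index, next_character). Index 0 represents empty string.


LZ78 encoding steps:
Dictionary: {0: ''}
Step 1: w='' (idx 0), next='c' -> output (0, 'c'), add 'c' as idx 1
Step 2: w='c' (idx 1), next='b' -> output (1, 'b'), add 'cb' as idx 2
Step 3: w='c' (idx 1), next='c' -> output (1, 'c'), add 'cc' as idx 3
Step 4: w='' (idx 0), next='b' -> output (0, 'b'), add 'b' as idx 4
Step 5: w='b' (idx 4), next='b' -> output (4, 'b'), add 'bb' as idx 5
Step 6: w='b' (idx 4), next='c' -> output (4, 'c'), add 'bc' as idx 6
Step 7: w='bb' (idx 5), next='c' -> output (5, 'c'), add 'bbc' as idx 7


Encoded: [(0, 'c'), (1, 'b'), (1, 'c'), (0, 'b'), (4, 'b'), (4, 'c'), (5, 'c')]


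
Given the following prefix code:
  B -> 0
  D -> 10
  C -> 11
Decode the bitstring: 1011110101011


Decoding step by step:
Bits 10 -> D
Bits 11 -> C
Bits 11 -> C
Bits 0 -> B
Bits 10 -> D
Bits 10 -> D
Bits 11 -> C


Decoded message: DCCBDDC


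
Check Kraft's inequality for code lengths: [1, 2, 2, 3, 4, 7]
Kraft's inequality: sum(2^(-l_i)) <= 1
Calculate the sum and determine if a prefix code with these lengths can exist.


Sum = 2^(-1) + 2^(-2) + 2^(-2) + 2^(-3) + 2^(-4) + 2^(-7)
    = 0.5 + 0.25 + 0.25 + 0.125 + 0.0625 + 0.0078125
    = 153/128 = 1.1953125
Since 1.1953125 > 1, Kraft's inequality is NOT satisfied.
A prefix code with these lengths CANNOT exist.

Kraft sum = 1.1953125. Not satisfied.


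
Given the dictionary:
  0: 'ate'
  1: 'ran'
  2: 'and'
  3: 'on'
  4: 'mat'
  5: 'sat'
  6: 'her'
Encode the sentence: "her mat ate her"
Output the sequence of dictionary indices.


Look up each word in the dictionary:
  'her' -> 6
  'mat' -> 4
  'ate' -> 0
  'her' -> 6

Encoded: [6, 4, 0, 6]


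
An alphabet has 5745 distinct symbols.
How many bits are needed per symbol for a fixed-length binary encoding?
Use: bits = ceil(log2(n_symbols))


log2(5745) = 12.4881
Bracket: 2^12 = 4096 < 5745 <= 2^13 = 8192
So ceil(log2(5745)) = 13

bits = ceil(log2(5745)) = ceil(12.4881) = 13 bits


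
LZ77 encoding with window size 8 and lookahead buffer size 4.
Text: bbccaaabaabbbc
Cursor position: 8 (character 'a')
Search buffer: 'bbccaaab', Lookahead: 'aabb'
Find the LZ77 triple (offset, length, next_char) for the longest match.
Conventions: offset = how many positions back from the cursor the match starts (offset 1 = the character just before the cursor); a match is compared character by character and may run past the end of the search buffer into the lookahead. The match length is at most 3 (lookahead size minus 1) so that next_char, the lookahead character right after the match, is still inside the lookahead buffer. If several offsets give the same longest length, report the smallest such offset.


Try each offset into the search buffer:
  offset=1 (pos 7, char 'b'): match length 0
  offset=2 (pos 6, char 'a'): match length 1
  offset=3 (pos 5, char 'a'): match length 3
  offset=4 (pos 4, char 'a'): match length 2
  offset=5 (pos 3, char 'c'): match length 0
  offset=6 (pos 2, char 'c'): match length 0
  offset=7 (pos 1, char 'b'): match length 0
  offset=8 (pos 0, char 'b'): match length 0
Longest match has length 3 at offset 3.
next_char = character at position 8 + 3 = 11 -> 'b'

Best match: offset=3, length=3 (matching 'aab' starting at position 5)
LZ77 triple: (3, 3, 'b')


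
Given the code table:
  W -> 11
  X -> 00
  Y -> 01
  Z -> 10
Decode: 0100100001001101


Decoding:
01 -> Y
00 -> X
10 -> Z
00 -> X
01 -> Y
00 -> X
11 -> W
01 -> Y


Result: YXZXYXWY


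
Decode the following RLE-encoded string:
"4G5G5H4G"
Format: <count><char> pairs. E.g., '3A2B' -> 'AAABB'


Expanding each <count><char> pair:
  4G -> 'GGGG'
  5G -> 'GGGGG'
  5H -> 'HHHHH'
  4G -> 'GGGG'

Decoded = GGGGGGGGGHHHHHGGGG


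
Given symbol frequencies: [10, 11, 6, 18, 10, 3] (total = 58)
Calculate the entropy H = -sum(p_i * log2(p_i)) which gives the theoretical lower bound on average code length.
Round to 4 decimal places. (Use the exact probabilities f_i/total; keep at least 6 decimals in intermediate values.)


Per-symbol terms -p_i * log2(p_i) with p_i = f_i/58:
  p = 10/58 = 0.172414: log2(p) = -2.536053, -p*log2(p) = 0.437251
  p = 11/58 = 0.189655: log2(p) = -2.398549, -p*log2(p) = 0.454897
  p = 6/58 = 0.103448: log2(p) = -3.273018, -p*log2(p) = 0.338588
  p = 18/58 = 0.310345: log2(p) = -1.688056, -p*log2(p) = 0.523879
  p = 10/58 = 0.172414: log2(p) = -2.536053, -p*log2(p) = 0.437251
  p = 3/58 = 0.051724: log2(p) = -4.273018, -p*log2(p) = 0.221018
H = 0.437251 + 0.454897 + 0.338588 + 0.523879 + 0.437251 + 0.221018 = 2.412884

H = 2.4129 bits/symbol


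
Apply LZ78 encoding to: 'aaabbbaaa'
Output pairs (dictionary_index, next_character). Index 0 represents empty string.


LZ78 encoding steps:
Dictionary: {0: ''}
Step 1: w='' (idx 0), next='a' -> output (0, 'a'), add 'a' as idx 1
Step 2: w='a' (idx 1), next='a' -> output (1, 'a'), add 'aa' as idx 2
Step 3: w='' (idx 0), next='b' -> output (0, 'b'), add 'b' as idx 3
Step 4: w='b' (idx 3), next='b' -> output (3, 'b'), add 'bb' as idx 4
Step 5: w='aa' (idx 2), next='a' -> output (2, 'a'), add 'aaa' as idx 5


Encoded: [(0, 'a'), (1, 'a'), (0, 'b'), (3, 'b'), (2, 'a')]


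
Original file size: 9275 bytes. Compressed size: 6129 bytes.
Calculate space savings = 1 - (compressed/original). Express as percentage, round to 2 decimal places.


ratio = compressed/original = 6129/9275 = 0.660809
savings = 1 - ratio = 1 - 0.660809 = 0.339191
as a percentage: 0.339191 * 100 = 33.92%

Space savings = 1 - 6129/9275 = 33.92%


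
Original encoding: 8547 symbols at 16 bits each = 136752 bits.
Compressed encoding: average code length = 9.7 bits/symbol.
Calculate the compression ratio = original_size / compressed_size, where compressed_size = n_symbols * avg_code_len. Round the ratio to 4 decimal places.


original_size = n_symbols * orig_bits = 8547 * 16 = 136752 bits
compressed_size = n_symbols * avg_code_len = 8547 * 9.7 = 82905.9 bits
ratio = original_size / compressed_size = 136752 / 82905.9 = 1.6495

Compression ratio = 1.6495


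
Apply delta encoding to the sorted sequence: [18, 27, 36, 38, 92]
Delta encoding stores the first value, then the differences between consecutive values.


First value: 18
Deltas:
  27 - 18 = 9
  36 - 27 = 9
  38 - 36 = 2
  92 - 38 = 54


Delta encoded: [18, 9, 9, 2, 54]


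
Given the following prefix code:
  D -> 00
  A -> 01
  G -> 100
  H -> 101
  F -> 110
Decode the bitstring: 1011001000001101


Decoding step by step:
Bits 101 -> H
Bits 100 -> G
Bits 100 -> G
Bits 00 -> D
Bits 01 -> A
Bits 101 -> H


Decoded message: HGGDAH


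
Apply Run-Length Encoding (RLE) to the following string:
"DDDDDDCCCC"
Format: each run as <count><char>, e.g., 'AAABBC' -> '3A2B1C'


Scanning runs left to right:
  i=0: run of 'D' x 6 -> '6D'
  i=6: run of 'C' x 4 -> '4C'

RLE = 6D4C


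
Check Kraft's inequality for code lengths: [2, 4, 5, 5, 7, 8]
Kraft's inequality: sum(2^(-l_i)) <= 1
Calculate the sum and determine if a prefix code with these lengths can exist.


Sum = 2^(-2) + 2^(-4) + 2^(-5) + 2^(-5) + 2^(-7) + 2^(-8)
    = 0.25 + 0.0625 + 0.03125 + 0.03125 + 0.0078125 + 0.00390625
    = 99/256 = 0.38671875
Since 0.38671875 <= 1, Kraft's inequality IS satisfied.
A prefix code with these lengths CAN exist.

Kraft sum = 0.38671875. Satisfied.


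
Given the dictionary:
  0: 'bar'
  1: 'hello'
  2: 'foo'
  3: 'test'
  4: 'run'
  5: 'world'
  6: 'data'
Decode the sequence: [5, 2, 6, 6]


Look up each index in the dictionary:
  5 -> 'world'
  2 -> 'foo'
  6 -> 'data'
  6 -> 'data'

Decoded: "world foo data data"


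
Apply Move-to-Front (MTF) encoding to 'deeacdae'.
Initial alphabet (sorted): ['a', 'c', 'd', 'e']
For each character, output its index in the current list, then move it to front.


MTF encoding:
'd': index 2 in ['a', 'c', 'd', 'e'] -> ['d', 'a', 'c', 'e']
'e': index 3 in ['d', 'a', 'c', 'e'] -> ['e', 'd', 'a', 'c']
'e': index 0 in ['e', 'd', 'a', 'c'] -> ['e', 'd', 'a', 'c']
'a': index 2 in ['e', 'd', 'a', 'c'] -> ['a', 'e', 'd', 'c']
'c': index 3 in ['a', 'e', 'd', 'c'] -> ['c', 'a', 'e', 'd']
'd': index 3 in ['c', 'a', 'e', 'd'] -> ['d', 'c', 'a', 'e']
'a': index 2 in ['d', 'c', 'a', 'e'] -> ['a', 'd', 'c', 'e']
'e': index 3 in ['a', 'd', 'c', 'e'] -> ['e', 'a', 'd', 'c']


Output: [2, 3, 0, 2, 3, 3, 2, 3]


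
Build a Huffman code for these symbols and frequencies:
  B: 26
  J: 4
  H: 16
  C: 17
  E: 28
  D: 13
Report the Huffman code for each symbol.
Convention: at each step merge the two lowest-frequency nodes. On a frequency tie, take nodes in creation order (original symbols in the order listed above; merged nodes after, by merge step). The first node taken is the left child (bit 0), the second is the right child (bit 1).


Huffman tree construction:
Step 1: Merge J(4) + D(13) = 17
Step 2: Merge H(16) + C(17) = 33
Step 3: Merge (J+D)(17) + B(26) = 43
Step 4: Merge E(28) + (H+C)(33) = 61
Step 5: Merge ((J+D)+B)(43) + (E+(H+C))(61) = 104
Read each symbol's code off the tree from the root (left child = 0, right child = 1).

Codes:
  B: 01 (length 2)
  J: 000 (length 3)
  H: 110 (length 3)
  C: 111 (length 3)
  E: 10 (length 2)
  D: 001 (length 3)
Average code length: 258/104 = 2.4808 bits/symbol


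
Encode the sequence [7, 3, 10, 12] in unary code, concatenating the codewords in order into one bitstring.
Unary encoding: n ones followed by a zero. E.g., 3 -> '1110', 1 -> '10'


Encode each number as n ones followed by a terminating 0:
  7 -> 11111110 (8 bits)
  3 -> 1110 (4 bits)
  10 -> 11111111110 (11 bits)
  12 -> 1111111111110 (13 bits)
Total length = 8 + 4 + 11 + 13 = 36 bits.

Unary([7, 3, 10, 12]) = 111111101110111111111101111111111110 (36 bits)


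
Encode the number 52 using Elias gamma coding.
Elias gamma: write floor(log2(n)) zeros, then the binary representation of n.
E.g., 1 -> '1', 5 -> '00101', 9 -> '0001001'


num_bits = floor(log2(52)) + 1 = 6
leading_zeros = num_bits - 1 = 5
binary(52) = 110100

Elias gamma(52) = '00000' + '110100' = 00000110100 (11 bits)


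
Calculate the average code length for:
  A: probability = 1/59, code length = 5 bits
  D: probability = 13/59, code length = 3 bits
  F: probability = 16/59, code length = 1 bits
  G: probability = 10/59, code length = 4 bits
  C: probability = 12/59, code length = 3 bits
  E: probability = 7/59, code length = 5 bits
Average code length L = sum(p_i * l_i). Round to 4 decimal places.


Weighted contributions p_i * l_i:
  A: (1/59) * 5 = 5/59
  D: (13/59) * 3 = 39/59
  F: (16/59) * 1 = 16/59
  G: (10/59) * 4 = 40/59
  C: (12/59) * 3 = 36/59
  E: (7/59) * 5 = 35/59
Sum = (5 + 39 + 16 + 40 + 36 + 35)/59 = 171/59

L = 171/59 = 2.8983 bits/symbol


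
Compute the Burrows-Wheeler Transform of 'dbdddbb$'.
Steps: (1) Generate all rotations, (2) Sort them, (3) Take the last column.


Rotations (sorted):
  0: $dbdddbb -> last char: b
  1: b$dbdddb -> last char: b
  2: bb$dbddd -> last char: d
  3: bdddbb$d -> last char: d
  4: dbb$dbdd -> last char: d
  5: dbdddbb$ -> last char: $
  6: ddbb$dbd -> last char: d
  7: dddbb$db -> last char: b


BWT = bbddd$db


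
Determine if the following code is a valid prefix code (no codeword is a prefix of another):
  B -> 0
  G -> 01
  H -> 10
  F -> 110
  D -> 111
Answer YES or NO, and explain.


Checking each pair (does one codeword prefix another?):
  B='0' vs G='01': prefix -- VIOLATION

NO -- this is NOT a valid prefix code. B (0) is a prefix of G (01).


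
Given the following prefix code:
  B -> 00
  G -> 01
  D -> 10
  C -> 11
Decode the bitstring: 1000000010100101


Decoding step by step:
Bits 10 -> D
Bits 00 -> B
Bits 00 -> B
Bits 00 -> B
Bits 10 -> D
Bits 10 -> D
Bits 01 -> G
Bits 01 -> G


Decoded message: DBBBDDGG


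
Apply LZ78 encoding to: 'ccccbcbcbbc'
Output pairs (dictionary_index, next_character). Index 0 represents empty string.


LZ78 encoding steps:
Dictionary: {0: ''}
Step 1: w='' (idx 0), next='c' -> output (0, 'c'), add 'c' as idx 1
Step 2: w='c' (idx 1), next='c' -> output (1, 'c'), add 'cc' as idx 2
Step 3: w='c' (idx 1), next='b' -> output (1, 'b'), add 'cb' as idx 3
Step 4: w='cb' (idx 3), next='c' -> output (3, 'c'), add 'cbc' as idx 4
Step 5: w='' (idx 0), next='b' -> output (0, 'b'), add 'b' as idx 5
Step 6: w='b' (idx 5), next='c' -> output (5, 'c'), add 'bc' as idx 6


Encoded: [(0, 'c'), (1, 'c'), (1, 'b'), (3, 'c'), (0, 'b'), (5, 'c')]


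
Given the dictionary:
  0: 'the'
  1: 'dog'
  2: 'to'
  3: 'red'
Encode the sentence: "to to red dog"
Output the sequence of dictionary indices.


Look up each word in the dictionary:
  'to' -> 2
  'to' -> 2
  'red' -> 3
  'dog' -> 1

Encoded: [2, 2, 3, 1]


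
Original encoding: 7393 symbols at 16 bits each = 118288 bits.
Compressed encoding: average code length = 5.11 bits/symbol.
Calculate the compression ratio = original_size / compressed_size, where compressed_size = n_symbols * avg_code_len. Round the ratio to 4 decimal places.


original_size = n_symbols * orig_bits = 7393 * 16 = 118288 bits
compressed_size = n_symbols * avg_code_len = 7393 * 5.11 = 37778.23 bits
ratio = original_size / compressed_size = 118288 / 37778.23 = 3.1311

Compression ratio = 3.1311


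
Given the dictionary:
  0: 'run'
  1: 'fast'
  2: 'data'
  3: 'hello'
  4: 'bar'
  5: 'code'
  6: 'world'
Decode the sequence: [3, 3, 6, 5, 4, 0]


Look up each index in the dictionary:
  3 -> 'hello'
  3 -> 'hello'
  6 -> 'world'
  5 -> 'code'
  4 -> 'bar'
  0 -> 'run'

Decoded: "hello hello world code bar run"


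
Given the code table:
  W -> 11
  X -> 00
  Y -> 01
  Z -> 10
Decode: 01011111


Decoding:
01 -> Y
01 -> Y
11 -> W
11 -> W


Result: YYWW


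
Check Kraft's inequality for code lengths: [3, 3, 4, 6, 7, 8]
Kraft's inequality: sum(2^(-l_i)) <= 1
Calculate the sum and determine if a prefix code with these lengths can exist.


Sum = 2^(-3) + 2^(-3) + 2^(-4) + 2^(-6) + 2^(-7) + 2^(-8)
    = 0.125 + 0.125 + 0.0625 + 0.015625 + 0.0078125 + 0.00390625
    = 87/256 = 0.33984375
Since 0.33984375 <= 1, Kraft's inequality IS satisfied.
A prefix code with these lengths CAN exist.

Kraft sum = 0.33984375. Satisfied.


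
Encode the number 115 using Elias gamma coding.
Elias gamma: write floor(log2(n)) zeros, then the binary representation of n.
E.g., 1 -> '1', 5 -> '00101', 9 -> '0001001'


num_bits = floor(log2(115)) + 1 = 7
leading_zeros = num_bits - 1 = 6
binary(115) = 1110011

Elias gamma(115) = '000000' + '1110011' = 0000001110011 (13 bits)


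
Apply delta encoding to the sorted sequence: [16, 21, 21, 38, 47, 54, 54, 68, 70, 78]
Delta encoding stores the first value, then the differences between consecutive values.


First value: 16
Deltas:
  21 - 16 = 5
  21 - 21 = 0
  38 - 21 = 17
  47 - 38 = 9
  54 - 47 = 7
  54 - 54 = 0
  68 - 54 = 14
  70 - 68 = 2
  78 - 70 = 8


Delta encoded: [16, 5, 0, 17, 9, 7, 0, 14, 2, 8]


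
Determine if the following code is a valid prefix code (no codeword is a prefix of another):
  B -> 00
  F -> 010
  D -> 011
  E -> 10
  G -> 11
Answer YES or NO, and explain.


Checking each pair (does one codeword prefix another?):
  B='00' vs F='010': no prefix
  B='00' vs D='011': no prefix
  B='00' vs E='10': no prefix
  B='00' vs G='11': no prefix
  F='010' vs B='00': no prefix
  F='010' vs D='011': no prefix
  F='010' vs E='10': no prefix
  F='010' vs G='11': no prefix
  D='011' vs B='00': no prefix
  D='011' vs F='010': no prefix
  D='011' vs E='10': no prefix
  D='011' vs G='11': no prefix
  E='10' vs B='00': no prefix
  E='10' vs F='010': no prefix
  E='10' vs D='011': no prefix
  E='10' vs G='11': no prefix
  G='11' vs B='00': no prefix
  G='11' vs F='010': no prefix
  G='11' vs D='011': no prefix
  G='11' vs E='10': no prefix
No violation found over all pairs.

YES -- this is a valid prefix code. No codeword is a prefix of any other codeword.


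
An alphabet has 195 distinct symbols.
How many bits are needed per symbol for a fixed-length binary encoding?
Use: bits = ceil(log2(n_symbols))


log2(195) = 7.6073
Bracket: 2^7 = 128 < 195 <= 2^8 = 256
So ceil(log2(195)) = 8

bits = ceil(log2(195)) = ceil(7.6073) = 8 bits


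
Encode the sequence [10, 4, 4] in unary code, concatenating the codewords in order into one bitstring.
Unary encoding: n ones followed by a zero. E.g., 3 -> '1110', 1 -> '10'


Encode each number as n ones followed by a terminating 0:
  10 -> 11111111110 (11 bits)
  4 -> 11110 (5 bits)
  4 -> 11110 (5 bits)
Total length = 11 + 5 + 5 = 21 bits.

Unary([10, 4, 4]) = 111111111101111011110 (21 bits)


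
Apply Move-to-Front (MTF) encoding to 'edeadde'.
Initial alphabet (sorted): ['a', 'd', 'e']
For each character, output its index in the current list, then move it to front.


MTF encoding:
'e': index 2 in ['a', 'd', 'e'] -> ['e', 'a', 'd']
'd': index 2 in ['e', 'a', 'd'] -> ['d', 'e', 'a']
'e': index 1 in ['d', 'e', 'a'] -> ['e', 'd', 'a']
'a': index 2 in ['e', 'd', 'a'] -> ['a', 'e', 'd']
'd': index 2 in ['a', 'e', 'd'] -> ['d', 'a', 'e']
'd': index 0 in ['d', 'a', 'e'] -> ['d', 'a', 'e']
'e': index 2 in ['d', 'a', 'e'] -> ['e', 'd', 'a']


Output: [2, 2, 1, 2, 2, 0, 2]


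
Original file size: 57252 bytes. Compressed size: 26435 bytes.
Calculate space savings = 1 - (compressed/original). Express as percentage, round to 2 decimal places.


ratio = compressed/original = 26435/57252 = 0.461731
savings = 1 - ratio = 1 - 0.461731 = 0.538269
as a percentage: 0.538269 * 100 = 53.83%

Space savings = 1 - 26435/57252 = 53.83%


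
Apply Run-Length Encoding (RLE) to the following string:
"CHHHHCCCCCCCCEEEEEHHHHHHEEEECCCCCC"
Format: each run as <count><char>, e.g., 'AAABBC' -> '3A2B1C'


Scanning runs left to right:
  i=0: run of 'C' x 1 -> '1C'
  i=1: run of 'H' x 4 -> '4H'
  i=5: run of 'C' x 8 -> '8C'
  i=13: run of 'E' x 5 -> '5E'
  i=18: run of 'H' x 6 -> '6H'
  i=24: run of 'E' x 4 -> '4E'
  i=28: run of 'C' x 6 -> '6C'

RLE = 1C4H8C5E6H4E6C


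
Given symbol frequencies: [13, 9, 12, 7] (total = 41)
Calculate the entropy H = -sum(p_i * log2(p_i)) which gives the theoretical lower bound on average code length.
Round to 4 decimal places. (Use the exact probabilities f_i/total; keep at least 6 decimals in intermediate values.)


Per-symbol terms -p_i * log2(p_i) with p_i = f_i/41:
  p = 13/41 = 0.317073: log2(p) = -1.657112, -p*log2(p) = 0.525426
  p = 9/41 = 0.219512: log2(p) = -2.187627, -p*log2(p) = 0.480211
  p = 12/41 = 0.292683: log2(p) = -1.772590, -p*log2(p) = 0.518807
  p = 7/41 = 0.170732: log2(p) = -2.550197, -p*log2(p) = 0.435400
H = 0.525426 + 0.480211 + 0.518807 + 0.435400 = 1.959844

H = 1.9598 bits/symbol


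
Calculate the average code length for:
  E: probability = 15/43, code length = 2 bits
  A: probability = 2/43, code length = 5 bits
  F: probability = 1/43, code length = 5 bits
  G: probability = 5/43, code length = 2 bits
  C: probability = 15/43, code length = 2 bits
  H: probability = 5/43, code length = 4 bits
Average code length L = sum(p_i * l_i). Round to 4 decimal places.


Weighted contributions p_i * l_i:
  E: (15/43) * 2 = 30/43
  A: (2/43) * 5 = 10/43
  F: (1/43) * 5 = 5/43
  G: (5/43) * 2 = 10/43
  C: (15/43) * 2 = 30/43
  H: (5/43) * 4 = 20/43
Sum = (30 + 10 + 5 + 10 + 30 + 20)/43 = 105/43

L = 105/43 = 2.4419 bits/symbol


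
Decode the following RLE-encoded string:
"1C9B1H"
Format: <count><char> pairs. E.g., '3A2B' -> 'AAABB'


Expanding each <count><char> pair:
  1C -> 'C'
  9B -> 'BBBBBBBBB'
  1H -> 'H'

Decoded = CBBBBBBBBBH


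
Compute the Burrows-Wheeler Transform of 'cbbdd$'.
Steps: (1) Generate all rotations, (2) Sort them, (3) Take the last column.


Rotations (sorted):
  0: $cbbdd -> last char: d
  1: bbdd$c -> last char: c
  2: bdd$cb -> last char: b
  3: cbbdd$ -> last char: $
  4: d$cbbd -> last char: d
  5: dd$cbb -> last char: b


BWT = dcb$db


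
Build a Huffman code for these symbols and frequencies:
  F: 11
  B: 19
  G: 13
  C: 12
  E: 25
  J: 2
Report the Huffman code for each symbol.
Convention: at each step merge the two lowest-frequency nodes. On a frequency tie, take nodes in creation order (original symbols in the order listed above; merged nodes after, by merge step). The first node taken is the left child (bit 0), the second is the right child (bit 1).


Huffman tree construction:
Step 1: Merge J(2) + F(11) = 13
Step 2: Merge C(12) + G(13) = 25
Step 3: Merge (J+F)(13) + B(19) = 32
Step 4: Merge E(25) + (C+G)(25) = 50
Step 5: Merge ((J+F)+B)(32) + (E+(C+G))(50) = 82
Read each symbol's code off the tree from the root (left child = 0, right child = 1).

Codes:
  F: 001 (length 3)
  B: 01 (length 2)
  G: 111 (length 3)
  C: 110 (length 3)
  E: 10 (length 2)
  J: 000 (length 3)
Average code length: 202/82 = 2.4634 bits/symbol


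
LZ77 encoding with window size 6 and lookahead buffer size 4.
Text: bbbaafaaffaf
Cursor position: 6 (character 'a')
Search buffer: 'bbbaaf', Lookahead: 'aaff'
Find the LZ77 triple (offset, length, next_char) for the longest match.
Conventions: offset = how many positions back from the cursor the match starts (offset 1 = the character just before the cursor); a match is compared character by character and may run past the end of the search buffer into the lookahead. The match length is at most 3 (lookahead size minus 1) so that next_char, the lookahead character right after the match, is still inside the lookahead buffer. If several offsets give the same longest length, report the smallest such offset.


Try each offset into the search buffer:
  offset=1 (pos 5, char 'f'): match length 0
  offset=2 (pos 4, char 'a'): match length 1
  offset=3 (pos 3, char 'a'): match length 3
  offset=4 (pos 2, char 'b'): match length 0
  offset=5 (pos 1, char 'b'): match length 0
  offset=6 (pos 0, char 'b'): match length 0
Longest match has length 3 at offset 3.
next_char = character at position 6 + 3 = 9 -> 'f'

Best match: offset=3, length=3 (matching 'aaf' starting at position 3)
LZ77 triple: (3, 3, 'f')
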